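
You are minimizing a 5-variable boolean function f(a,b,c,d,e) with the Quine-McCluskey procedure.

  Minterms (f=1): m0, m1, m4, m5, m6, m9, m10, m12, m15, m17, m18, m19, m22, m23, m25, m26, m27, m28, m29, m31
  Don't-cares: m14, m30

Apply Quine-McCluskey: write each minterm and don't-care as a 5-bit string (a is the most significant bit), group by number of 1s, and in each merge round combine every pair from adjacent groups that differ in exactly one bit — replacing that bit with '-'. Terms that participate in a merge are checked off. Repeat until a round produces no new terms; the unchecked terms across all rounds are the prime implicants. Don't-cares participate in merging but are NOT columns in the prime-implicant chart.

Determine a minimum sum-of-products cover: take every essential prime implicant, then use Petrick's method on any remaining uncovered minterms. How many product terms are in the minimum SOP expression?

7

[col 0] 00000*, 00001*, 00100*, 00101*, 00110*, 01001*, 01010*, 01100*, 01110*, 01111*, 10001*, 10010*, 10011*, 10110*, 10111*, 11001*, 11010*, 11011*, 11100*, 11101*, 11110*, 11111*
[col 1] -0001*, -0110*, -1001*, -1010*, -1100*, -1110*, -1111*, 0-001*, 0-100*, 0-110*, 00-00*, 00-01*, 0000-*, 001-0*, 0010-*, 01-10*, 011-0*, 0111-*, 1-001*, 1-010*, 1-011*, 1-110*, 1-111*, 10-10*, 10-11*, 100-1*, 1001-*, 1011-*, 11-01*, 11-10*, 11-11*, 110-1*, 1101-*, 111-0*, 111-1*, 1110-*, 1111-*
[col 2] --001, --110, -1-10, -11-0, -111-, 0-1-0, 00-0-, 1--10*, 1--11*, 1-0-1, 1-01-*, 1-11-*, 10-1-*, 11--1, 11-1-*, 111--
[col 3] 1--1-
Prime implicants: --001, --110, -1-10, -11-0, -111-, 0-1-0, 00-0-, 1--1-, 1-0-1, 11--1, 111--
PI chart (minterm → PIs covering it):
  0 | 00-0-  (sole → essential)
  1 | --001,00-0-
  4 | 0-1-0,00-0-
  5 | 00-0-  (sole → essential)
  6 | --110,0-1-0
  9 | --001  (sole → essential)
  10 | -1-10  (sole → essential)
  12 | -11-0,0-1-0
  15 | -111-  (sole → essential)
  17 | --001,1-0-1
  18 | 1--1-  (sole → essential)
  19 | 1--1-,1-0-1
  22 | --110,1--1-
  23 | 1--1-  (sole → essential)
  25 | --001,1-0-1,11--1
  26 | -1-10,1--1-
  27 | 1--1-,1-0-1,11--1
  28 | -11-0,111--
  29 | 11--1,111--
  31 | -111-,1--1-,11--1,111--
Essential prime implicants: --001, -1-10, -111-, 00-0-, 1--1-
Petrick residual → 0-1-0, 111--
Minimum SOP uses 7 PIs: c'd'e + bde' + bcd + a'ce' + a'b'd' + ad + abc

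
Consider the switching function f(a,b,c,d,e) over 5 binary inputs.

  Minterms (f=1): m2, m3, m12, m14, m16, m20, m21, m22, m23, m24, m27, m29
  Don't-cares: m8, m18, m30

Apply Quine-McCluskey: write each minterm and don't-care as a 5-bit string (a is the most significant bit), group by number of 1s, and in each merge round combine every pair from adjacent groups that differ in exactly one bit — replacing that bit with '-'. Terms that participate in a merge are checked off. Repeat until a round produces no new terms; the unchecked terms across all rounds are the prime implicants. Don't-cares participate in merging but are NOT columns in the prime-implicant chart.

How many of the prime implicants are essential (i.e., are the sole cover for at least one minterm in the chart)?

4

size-2^0 implicants → 00010(✓)  00011(✓)  01000(✓)  01100(✓)  01110(✓)  10000(✓)  10010(✓)  10100(✓)  10101(✓)  10110(✓)  10111(✓)  11000(✓)  11011  11101(✓)  11110(✓)
size-2^1 implicants → -0010  -1000  -1110  0001-  01-00  011-0  1-000  1-101  1-110  10-00(✓)  10-10(✓)  100-0(✓)  101-0(✓)  101-1(✓)  1010-(✓)  1011-(✓)
size-2^2 implicants → 10--0  101--
Unchecked terms (primes): -0010, -1000, -1110, 0001-, 01-00, 011-0, 1-000, 1-101, 1-110, 10--0, 101--, 11011
Minterm coverage:
  m2 ⊆ -0010,0001-
  m3 ⊆ 0001- [E]
  m12 ⊆ 01-00,011-0
  m14 ⊆ -1110,011-0
  m16 ⊆ 1-000,10--0
  m20 ⊆ 10--0,101--
  m21 ⊆ 1-101,101--
  m22 ⊆ 1-110,10--0,101--
  m23 ⊆ 101-- [E]
  m24 ⊆ -1000,1-000
  m27 ⊆ 11011 [E]
  m29 ⊆ 1-101 [E]
E = {0001-, 1-101, 101--, 11011}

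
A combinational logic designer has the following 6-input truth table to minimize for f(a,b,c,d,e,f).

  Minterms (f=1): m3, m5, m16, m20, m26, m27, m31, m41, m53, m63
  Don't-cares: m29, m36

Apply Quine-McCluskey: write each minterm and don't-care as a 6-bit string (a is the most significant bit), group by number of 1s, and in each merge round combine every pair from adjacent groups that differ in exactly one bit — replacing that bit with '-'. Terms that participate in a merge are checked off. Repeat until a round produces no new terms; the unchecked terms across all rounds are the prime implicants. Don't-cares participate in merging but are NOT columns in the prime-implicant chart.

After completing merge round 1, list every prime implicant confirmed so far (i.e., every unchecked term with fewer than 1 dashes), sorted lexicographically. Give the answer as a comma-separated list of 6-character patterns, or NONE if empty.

000011, 000101, 100100, 101001, 110101

Round 0: 000011 000101 010000✓ 010100✓ 011010✓ 011011✓ 011101✓ 011111✓ 100100 101001 110101 111111✓
Round 1: -11111 010-00 011-11 01101- 0111-1
PIs = {-11111, 000011, 000101, 010-00, 011-11, 01101-, 0111-1, 100100, 101001, 110101}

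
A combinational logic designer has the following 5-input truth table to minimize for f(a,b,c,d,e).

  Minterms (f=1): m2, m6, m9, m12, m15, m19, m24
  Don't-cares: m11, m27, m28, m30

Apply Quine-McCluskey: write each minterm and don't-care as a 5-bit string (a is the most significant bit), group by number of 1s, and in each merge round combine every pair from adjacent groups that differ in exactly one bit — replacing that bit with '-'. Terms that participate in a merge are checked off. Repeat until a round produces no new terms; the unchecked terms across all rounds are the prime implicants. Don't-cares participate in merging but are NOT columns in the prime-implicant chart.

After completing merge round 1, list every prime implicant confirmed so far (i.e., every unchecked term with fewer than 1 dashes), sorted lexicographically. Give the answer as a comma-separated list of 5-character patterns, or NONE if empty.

Round 0: 00010✓ 00110✓ 01001✓ 01011✓ 01100✓ 01111✓ 10011✓ 11000✓ 11011✓ 11100✓ 11110✓
Round 1: -1011 -1100 00-10 01-11 010-1 1-011 11-00 111-0
PIs = {-1011, -1100, 00-10, 01-11, 010-1, 1-011, 11-00, 111-0}

NONE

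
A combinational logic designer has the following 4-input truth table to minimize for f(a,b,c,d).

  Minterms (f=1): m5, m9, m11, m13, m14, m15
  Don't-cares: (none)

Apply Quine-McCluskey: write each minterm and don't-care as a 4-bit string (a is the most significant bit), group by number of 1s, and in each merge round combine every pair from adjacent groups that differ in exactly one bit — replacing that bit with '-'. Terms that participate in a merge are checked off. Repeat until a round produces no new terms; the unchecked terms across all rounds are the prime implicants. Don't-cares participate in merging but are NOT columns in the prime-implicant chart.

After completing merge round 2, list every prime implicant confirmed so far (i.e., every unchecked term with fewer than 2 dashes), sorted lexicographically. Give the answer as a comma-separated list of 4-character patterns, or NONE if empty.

-101, 111-

Round 0: 0101✓ 1001✓ 1011✓ 1101✓ 1110✓ 1111✓
Round 1: -101 1-01✓ 1-11✓ 10-1✓ 11-1✓ 111-
Round 2: 1--1
PIs = {-101, 1--1, 111-}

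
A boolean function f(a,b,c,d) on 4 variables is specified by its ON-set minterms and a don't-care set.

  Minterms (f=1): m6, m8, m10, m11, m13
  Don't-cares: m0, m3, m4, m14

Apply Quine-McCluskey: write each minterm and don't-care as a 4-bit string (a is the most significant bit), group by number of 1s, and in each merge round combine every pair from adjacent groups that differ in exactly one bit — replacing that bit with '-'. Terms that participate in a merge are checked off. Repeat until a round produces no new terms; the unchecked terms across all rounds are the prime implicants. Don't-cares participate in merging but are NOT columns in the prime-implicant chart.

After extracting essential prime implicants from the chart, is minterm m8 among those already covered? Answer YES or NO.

size-2^0 implicants → 0000(✓)  0011(✓)  0100(✓)  0110(✓)  1000(✓)  1010(✓)  1011(✓)  1101  1110(✓)
size-2^1 implicants → -000  -011  -110  0-00  01-0  1-10  10-0  101-
Unchecked terms (primes): -000, -011, -110, 0-00, 01-0, 1-10, 10-0, 101-, 1101
Minterm coverage:
  m6 ⊆ -110,01-0
  m8 ⊆ -000,10-0
  m10 ⊆ 1-10,10-0,101-
  m11 ⊆ -011,101-
  m13 ⊆ 1101 [E]
E = {1101}

NO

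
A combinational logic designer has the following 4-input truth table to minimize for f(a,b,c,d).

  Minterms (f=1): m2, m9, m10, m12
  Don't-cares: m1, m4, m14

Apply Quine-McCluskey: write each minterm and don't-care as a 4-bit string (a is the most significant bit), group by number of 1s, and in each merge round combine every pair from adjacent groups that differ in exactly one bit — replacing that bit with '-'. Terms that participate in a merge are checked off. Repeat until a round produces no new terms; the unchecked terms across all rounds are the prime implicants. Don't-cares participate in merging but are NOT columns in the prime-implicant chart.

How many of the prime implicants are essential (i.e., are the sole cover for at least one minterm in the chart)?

Round 0: 0001✓ 0010✓ 0100✓ 1001✓ 1010✓ 1100✓ 1110✓
Round 1: -001 -010 -100 1-10 11-0
PIs = {-001, -010, -100, 1-10, 11-0}
Coverage chart:
  m2: -010 ←essential
  m9: -001 ←essential
  m10: -010,1-10
  m12: -100,11-0
Essential: -001, -010

2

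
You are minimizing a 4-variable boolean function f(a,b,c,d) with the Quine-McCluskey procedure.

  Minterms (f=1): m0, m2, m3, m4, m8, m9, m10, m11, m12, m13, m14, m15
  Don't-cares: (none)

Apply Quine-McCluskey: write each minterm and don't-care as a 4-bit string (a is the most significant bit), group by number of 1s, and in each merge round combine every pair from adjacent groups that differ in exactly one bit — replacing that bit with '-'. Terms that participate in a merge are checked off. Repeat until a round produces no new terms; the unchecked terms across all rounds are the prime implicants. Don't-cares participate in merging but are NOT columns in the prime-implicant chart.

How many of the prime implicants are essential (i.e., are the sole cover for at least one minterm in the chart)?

size-2^0 implicants → 0000(✓)  0010(✓)  0011(✓)  0100(✓)  1000(✓)  1001(✓)  1010(✓)  1011(✓)  1100(✓)  1101(✓)  1110(✓)  1111(✓)
size-2^1 implicants → -000(✓)  -010(✓)  -011(✓)  -100(✓)  0-00(✓)  00-0(✓)  001-(✓)  1-00(✓)  1-01(✓)  1-10(✓)  1-11(✓)  10-0(✓)  10-1(✓)  100-(✓)  101-(✓)  11-0(✓)  11-1(✓)  110-(✓)  111-(✓)
size-2^2 implicants → --00  -0-0  -01-  1--0(✓)  1--1(✓)  1-0-(✓)  1-1-(✓)  10--(✓)  11--(✓)
size-2^3 implicants → 1---
Unchecked terms (primes): --00, -0-0, -01-, 1---
Minterm coverage:
  m0 ⊆ --00,-0-0
  m2 ⊆ -0-0,-01-
  m3 ⊆ -01- [E]
  m4 ⊆ --00 [E]
  m8 ⊆ --00,-0-0,1---
  m9 ⊆ 1--- [E]
  m10 ⊆ -0-0,-01-,1---
  m11 ⊆ -01-,1---
  m12 ⊆ --00,1---
  m13 ⊆ 1--- [E]
  m14 ⊆ 1--- [E]
  m15 ⊆ 1--- [E]
E = {--00, -01-, 1---}

3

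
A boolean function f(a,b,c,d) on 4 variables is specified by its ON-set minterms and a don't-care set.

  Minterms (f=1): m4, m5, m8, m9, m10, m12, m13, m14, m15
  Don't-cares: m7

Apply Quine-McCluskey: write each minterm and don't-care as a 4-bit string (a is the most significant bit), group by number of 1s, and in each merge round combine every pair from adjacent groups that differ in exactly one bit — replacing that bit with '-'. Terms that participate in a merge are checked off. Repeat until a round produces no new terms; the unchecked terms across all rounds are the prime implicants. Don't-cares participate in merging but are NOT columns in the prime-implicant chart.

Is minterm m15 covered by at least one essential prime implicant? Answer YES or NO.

NO

[col 0] 0100*, 0101*, 0111*, 1000*, 1001*, 1010*, 1100*, 1101*, 1110*, 1111*
[col 1] -100*, -101*, -111*, 01-1*, 010-*, 1-00*, 1-01*, 1-10*, 10-0*, 100-*, 11-0*, 11-1*, 110-*, 111-*
[col 2] -1-1, -10-, 1--0, 1-0-, 11--
Prime implicants: -1-1, -10-, 1--0, 1-0-, 11--
PI chart (minterm → PIs covering it):
  4 | -10-  (sole → essential)
  5 | -1-1,-10-
  8 | 1--0,1-0-
  9 | 1-0-  (sole → essential)
  10 | 1--0  (sole → essential)
  12 | -10-,1--0,1-0-,11--
  13 | -1-1,-10-,1-0-,11--
  14 | 1--0,11--
  15 | -1-1,11--
Essential prime implicants: -10-, 1--0, 1-0-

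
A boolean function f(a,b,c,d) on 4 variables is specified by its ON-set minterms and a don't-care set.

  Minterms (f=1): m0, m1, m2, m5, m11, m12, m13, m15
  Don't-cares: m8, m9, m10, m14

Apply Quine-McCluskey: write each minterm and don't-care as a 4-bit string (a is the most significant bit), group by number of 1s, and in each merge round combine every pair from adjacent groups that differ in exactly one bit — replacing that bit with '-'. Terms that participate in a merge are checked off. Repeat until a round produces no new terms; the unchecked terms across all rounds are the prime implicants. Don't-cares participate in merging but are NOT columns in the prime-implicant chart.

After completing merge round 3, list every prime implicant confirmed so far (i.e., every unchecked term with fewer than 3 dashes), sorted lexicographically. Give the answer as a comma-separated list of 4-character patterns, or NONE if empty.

--01, -0-0, -00-

size-2^0 implicants → 0000(✓)  0001(✓)  0010(✓)  0101(✓)  1000(✓)  1001(✓)  1010(✓)  1011(✓)  1100(✓)  1101(✓)  1110(✓)  1111(✓)
size-2^1 implicants → -000(✓)  -001(✓)  -010(✓)  -101(✓)  0-01(✓)  00-0(✓)  000-(✓)  1-00(✓)  1-01(✓)  1-10(✓)  1-11(✓)  10-0(✓)  10-1(✓)  100-(✓)  101-(✓)  11-0(✓)  11-1(✓)  110-(✓)  111-(✓)
size-2^2 implicants → --01  -0-0  -00-  1--0(✓)  1--1(✓)  1-0-(✓)  1-1-(✓)  10--(✓)  11--(✓)
size-2^3 implicants → 1---
Unchecked terms (primes): --01, -0-0, -00-, 1---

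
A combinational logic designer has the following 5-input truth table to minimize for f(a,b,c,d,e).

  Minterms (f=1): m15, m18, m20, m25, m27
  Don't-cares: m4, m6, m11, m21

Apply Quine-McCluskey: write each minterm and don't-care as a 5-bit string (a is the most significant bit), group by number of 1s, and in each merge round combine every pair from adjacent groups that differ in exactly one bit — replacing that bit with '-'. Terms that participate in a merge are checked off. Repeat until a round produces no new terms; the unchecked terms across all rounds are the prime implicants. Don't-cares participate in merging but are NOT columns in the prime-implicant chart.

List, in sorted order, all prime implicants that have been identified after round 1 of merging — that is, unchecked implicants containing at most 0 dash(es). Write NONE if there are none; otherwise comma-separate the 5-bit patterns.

Round 0: 00100✓ 00110✓ 01011✓ 01111✓ 10010 10100✓ 10101✓ 11001✓ 11011✓
Round 1: -0100 -1011 001-0 01-11 1010- 110-1
PIs = {-0100, -1011, 001-0, 01-11, 10010, 1010-, 110-1}

10010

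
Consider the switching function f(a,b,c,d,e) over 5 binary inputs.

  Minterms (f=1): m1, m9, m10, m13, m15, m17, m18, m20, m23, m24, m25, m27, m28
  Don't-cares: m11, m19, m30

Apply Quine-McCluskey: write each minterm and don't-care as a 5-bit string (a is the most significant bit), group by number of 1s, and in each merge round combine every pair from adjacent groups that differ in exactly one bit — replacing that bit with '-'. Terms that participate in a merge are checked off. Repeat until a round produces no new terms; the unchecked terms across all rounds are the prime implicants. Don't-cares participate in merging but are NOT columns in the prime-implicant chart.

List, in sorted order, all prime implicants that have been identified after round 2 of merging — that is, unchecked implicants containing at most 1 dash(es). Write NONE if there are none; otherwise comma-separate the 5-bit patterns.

size-2^0 implicants → 00001(✓)  01001(✓)  01010(✓)  01011(✓)  01101(✓)  01111(✓)  10001(✓)  10010(✓)  10011(✓)  10100(✓)  10111(✓)  11000(✓)  11001(✓)  11011(✓)  11100(✓)  11110(✓)
size-2^1 implicants → -0001(✓)  -1001(✓)  -1011(✓)  0-001(✓)  01-01(✓)  01-11(✓)  010-1(✓)  0101-  011-1(✓)  1-001(✓)  1-011(✓)  1-100  10-11  100-1(✓)  1001-  11-00  110-1(✓)  1100-  111-0
size-2^2 implicants → --001  -10-1  01--1  1-0-1
Unchecked terms (primes): --001, -10-1, 01--1, 0101-, 1-0-1, 1-100, 10-11, 1001-, 11-00, 1100-, 111-0

0101-, 1-100, 10-11, 1001-, 11-00, 1100-, 111-0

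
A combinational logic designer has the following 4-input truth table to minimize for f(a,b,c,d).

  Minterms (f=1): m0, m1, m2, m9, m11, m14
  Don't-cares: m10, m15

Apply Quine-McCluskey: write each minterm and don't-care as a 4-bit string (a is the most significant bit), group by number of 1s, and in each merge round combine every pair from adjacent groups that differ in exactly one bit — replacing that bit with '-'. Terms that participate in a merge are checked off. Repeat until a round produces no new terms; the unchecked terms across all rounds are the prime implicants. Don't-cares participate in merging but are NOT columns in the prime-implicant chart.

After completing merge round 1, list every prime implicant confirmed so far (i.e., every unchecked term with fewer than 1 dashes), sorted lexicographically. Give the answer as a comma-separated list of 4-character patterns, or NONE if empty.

Round 0: 0000✓ 0001✓ 0010✓ 1001✓ 1010✓ 1011✓ 1110✓ 1111✓
Round 1: -001 -010 00-0 000- 1-10✓ 1-11✓ 10-1 101-✓ 111-✓
Round 2: 1-1-
PIs = {-001, -010, 00-0, 000-, 1-1-, 10-1}

NONE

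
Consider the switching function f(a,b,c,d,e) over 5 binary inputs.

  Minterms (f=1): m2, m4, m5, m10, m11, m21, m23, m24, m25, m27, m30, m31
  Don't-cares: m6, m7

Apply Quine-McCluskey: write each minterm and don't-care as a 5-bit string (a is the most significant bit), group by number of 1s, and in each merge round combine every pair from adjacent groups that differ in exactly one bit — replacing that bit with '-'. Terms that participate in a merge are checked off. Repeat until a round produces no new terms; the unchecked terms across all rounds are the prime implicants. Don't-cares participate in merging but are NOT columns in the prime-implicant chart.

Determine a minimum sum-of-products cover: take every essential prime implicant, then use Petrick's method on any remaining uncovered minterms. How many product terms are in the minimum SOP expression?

size-2^0 implicants → 00010(✓)  00100(✓)  00101(✓)  00110(✓)  00111(✓)  01010(✓)  01011(✓)  10101(✓)  10111(✓)  11000(✓)  11001(✓)  11011(✓)  11110(✓)  11111(✓)
size-2^1 implicants → -0101(✓)  -0111(✓)  -1011  0-010  00-10  001-0(✓)  001-1(✓)  0010-(✓)  0011-(✓)  0101-  1-111  101-1(✓)  11-11  110-1  1100-  1111-
size-2^2 implicants → -01-1  001--
Unchecked terms (primes): -01-1, -1011, 0-010, 00-10, 001--, 0101-, 1-111, 11-11, 110-1, 1100-, 1111-
Minterm coverage:
  m2 ⊆ 0-010,00-10
  m4 ⊆ 001-- [E]
  m5 ⊆ -01-1,001--
  m10 ⊆ 0-010,0101-
  m11 ⊆ -1011,0101-
  m21 ⊆ -01-1 [E]
  m23 ⊆ -01-1,1-111
  m24 ⊆ 1100- [E]
  m25 ⊆ 110-1,1100-
  m27 ⊆ -1011,11-11,110-1
  m30 ⊆ 1111- [E]
  m31 ⊆ 1-111,11-11,1111-
E = {-01-1, 001--, 1100-, 1111-}
Petrick residual → -1011, 0-010
Cover = b'ce + bc'de + a'c'de' + a'b'c + abc'd' + abcd  |cover|=6

6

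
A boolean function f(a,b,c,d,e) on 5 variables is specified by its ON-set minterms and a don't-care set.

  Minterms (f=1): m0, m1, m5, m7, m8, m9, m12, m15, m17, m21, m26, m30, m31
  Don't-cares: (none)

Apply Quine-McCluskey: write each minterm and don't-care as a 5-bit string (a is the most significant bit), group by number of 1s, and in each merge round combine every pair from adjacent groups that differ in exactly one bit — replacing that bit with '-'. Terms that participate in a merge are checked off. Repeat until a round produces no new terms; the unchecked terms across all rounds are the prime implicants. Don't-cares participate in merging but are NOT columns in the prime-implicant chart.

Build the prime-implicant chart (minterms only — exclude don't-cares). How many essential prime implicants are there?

4

Round 0: 00000✓ 00001✓ 00101✓ 00111✓ 01000✓ 01001✓ 01100✓ 01111✓ 10001✓ 10101✓ 11010✓ 11110✓ 11111✓
Round 1: -0001✓ -0101✓ -1111 0-000✓ 0-001✓ 0-111 00-01✓ 0000-✓ 001-1 01-00 0100-✓ 10-01✓ 11-10 1111-
Round 2: -0-01 0-00-
PIs = {-0-01, -1111, 0-00-, 0-111, 001-1, 01-00, 11-10, 1111-}
Coverage chart:
  m0: 0-00- ←essential
  m1: -0-01,0-00-
  m5: -0-01,001-1
  m7: 0-111,001-1
  m8: 0-00-,01-00
  m9: 0-00- ←essential
  m12: 01-00 ←essential
  m15: -1111,0-111
  m17: -0-01 ←essential
  m21: -0-01 ←essential
  m26: 11-10 ←essential
  m30: 11-10,1111-
  m31: -1111,1111-
Essential: -0-01, 0-00-, 01-00, 11-10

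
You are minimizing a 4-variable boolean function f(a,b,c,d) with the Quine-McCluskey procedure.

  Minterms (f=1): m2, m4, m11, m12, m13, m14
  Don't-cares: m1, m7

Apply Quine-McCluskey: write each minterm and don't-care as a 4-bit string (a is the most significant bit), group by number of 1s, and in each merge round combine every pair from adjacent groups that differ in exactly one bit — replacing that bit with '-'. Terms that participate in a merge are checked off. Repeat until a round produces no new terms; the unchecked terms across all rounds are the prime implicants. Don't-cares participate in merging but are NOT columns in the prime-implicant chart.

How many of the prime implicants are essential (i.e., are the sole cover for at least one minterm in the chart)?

[col 0] 0001, 0010, 0100*, 0111, 1011, 1100*, 1101*, 1110*
[col 1] -100, 11-0, 110-
Prime implicants: -100, 0001, 0010, 0111, 1011, 11-0, 110-
PI chart (minterm → PIs covering it):
  2 | 0010  (sole → essential)
  4 | -100  (sole → essential)
  11 | 1011  (sole → essential)
  12 | -100,11-0,110-
  13 | 110-  (sole → essential)
  14 | 11-0  (sole → essential)
Essential prime implicants: -100, 0010, 1011, 11-0, 110-

5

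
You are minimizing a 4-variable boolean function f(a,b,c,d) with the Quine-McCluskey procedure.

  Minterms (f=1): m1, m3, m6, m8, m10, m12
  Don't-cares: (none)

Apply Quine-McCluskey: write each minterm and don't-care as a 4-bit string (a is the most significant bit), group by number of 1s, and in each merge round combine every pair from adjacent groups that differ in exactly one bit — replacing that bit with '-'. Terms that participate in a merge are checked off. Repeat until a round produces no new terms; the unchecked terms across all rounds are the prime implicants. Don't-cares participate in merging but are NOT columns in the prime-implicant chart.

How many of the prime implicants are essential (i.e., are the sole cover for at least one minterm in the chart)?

Round 0: 0001✓ 0011✓ 0110 1000✓ 1010✓ 1100✓
Round 1: 00-1 1-00 10-0
PIs = {00-1, 0110, 1-00, 10-0}
Coverage chart:
  m1: 00-1 ←essential
  m3: 00-1 ←essential
  m6: 0110 ←essential
  m8: 1-00,10-0
  m10: 10-0 ←essential
  m12: 1-00 ←essential
Essential: 00-1, 0110, 1-00, 10-0

4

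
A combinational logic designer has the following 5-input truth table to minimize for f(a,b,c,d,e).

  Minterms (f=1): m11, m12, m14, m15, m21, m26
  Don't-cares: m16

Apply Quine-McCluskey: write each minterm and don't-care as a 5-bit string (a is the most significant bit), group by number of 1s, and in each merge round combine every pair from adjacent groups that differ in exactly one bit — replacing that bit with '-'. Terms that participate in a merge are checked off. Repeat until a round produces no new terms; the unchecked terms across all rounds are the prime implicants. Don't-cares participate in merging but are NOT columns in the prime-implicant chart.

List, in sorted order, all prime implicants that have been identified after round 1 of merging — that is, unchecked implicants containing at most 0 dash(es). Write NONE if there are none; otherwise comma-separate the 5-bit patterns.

[col 0] 01011*, 01100*, 01110*, 01111*, 10000, 10101, 11010
[col 1] 01-11, 011-0, 0111-
Prime implicants: 01-11, 011-0, 0111-, 10000, 10101, 11010

10000, 10101, 11010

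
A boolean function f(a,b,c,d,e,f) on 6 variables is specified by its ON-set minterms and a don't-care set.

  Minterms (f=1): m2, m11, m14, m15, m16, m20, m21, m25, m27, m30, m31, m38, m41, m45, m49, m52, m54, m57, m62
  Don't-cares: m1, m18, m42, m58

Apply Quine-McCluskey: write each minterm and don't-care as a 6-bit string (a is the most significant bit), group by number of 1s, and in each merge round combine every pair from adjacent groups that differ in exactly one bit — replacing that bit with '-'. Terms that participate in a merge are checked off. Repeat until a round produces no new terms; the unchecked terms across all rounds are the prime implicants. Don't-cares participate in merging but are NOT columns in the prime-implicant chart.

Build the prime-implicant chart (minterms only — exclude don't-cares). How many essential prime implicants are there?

7

size-2^0 implicants → 000001  000010(✓)  001011(✓)  001110(✓)  001111(✓)  010000(✓)  010010(✓)  010100(✓)  010101(✓)  011001(✓)  011011(✓)  011110(✓)  011111(✓)  100110(✓)  101001(✓)  101010(✓)  101101(✓)  110001(✓)  110100(✓)  110110(✓)  111001(✓)  111010(✓)  111110(✓)
size-2^1 implicants → -10100  -11001  -11110  0-0010  0-1011(✓)  0-1110(✓)  0-1111(✓)  001-11(✓)  00111-(✓)  010-00  0100-0  01010-  011-11(✓)  0110-1  01111-(✓)  1-0110  1-1001  1-1010  101-01  11-001  11-110  1101-0  111-10
size-2^2 implicants → 0-1-11  0-111-
Unchecked terms (primes): -10100, -11001, -11110, 0-0010, 0-1-11, 0-111-, 000001, 010-00, 0100-0, 01010-, 0110-1, 1-0110, 1-1001, 1-1010, 101-01, 11-001, 11-110, 1101-0, 111-10
Minterm coverage:
  m2 ⊆ 0-0010 [E]
  m11 ⊆ 0-1-11 [E]
  m14 ⊆ 0-111- [E]
  m15 ⊆ 0-1-11,0-111-
  m16 ⊆ 010-00,0100-0
  m20 ⊆ -10100,010-00,01010-
  m21 ⊆ 01010- [E]
  m25 ⊆ -11001,0110-1
  m27 ⊆ 0-1-11,0110-1
  m30 ⊆ -11110,0-111-
  m31 ⊆ 0-1-11,0-111-
  m38 ⊆ 1-0110 [E]
  m41 ⊆ 1-1001,101-01
  m45 ⊆ 101-01 [E]
  m49 ⊆ 11-001 [E]
  m52 ⊆ -10100,1101-0
  m54 ⊆ 1-0110,11-110,1101-0
  m57 ⊆ -11001,1-1001,11-001
  m62 ⊆ -11110,11-110,111-10
E = {0-0010, 0-1-11, 0-111-, 01010-, 1-0110, 101-01, 11-001}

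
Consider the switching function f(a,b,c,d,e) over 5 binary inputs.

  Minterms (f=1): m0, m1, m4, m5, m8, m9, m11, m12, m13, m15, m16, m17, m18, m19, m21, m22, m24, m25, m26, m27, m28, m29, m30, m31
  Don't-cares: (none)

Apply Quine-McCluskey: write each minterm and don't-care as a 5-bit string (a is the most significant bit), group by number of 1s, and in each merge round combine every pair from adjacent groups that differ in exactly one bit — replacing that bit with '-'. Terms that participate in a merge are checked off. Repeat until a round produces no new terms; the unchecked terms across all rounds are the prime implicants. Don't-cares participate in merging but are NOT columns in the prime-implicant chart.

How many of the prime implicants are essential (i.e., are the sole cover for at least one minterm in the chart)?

size-2^0 implicants → 00000(✓)  00001(✓)  00100(✓)  00101(✓)  01000(✓)  01001(✓)  01011(✓)  01100(✓)  01101(✓)  01111(✓)  10000(✓)  10001(✓)  10010(✓)  10011(✓)  10101(✓)  10110(✓)  11000(✓)  11001(✓)  11010(✓)  11011(✓)  11100(✓)  11101(✓)  11110(✓)  11111(✓)
size-2^1 implicants → -0000(✓)  -0001(✓)  -0101(✓)  -1000(✓)  -1001(✓)  -1011(✓)  -1100(✓)  -1101(✓)  -1111(✓)  0-000(✓)  0-001(✓)  0-100(✓)  0-101(✓)  00-00(✓)  00-01(✓)  0000-(✓)  0010-(✓)  01-00(✓)  01-01(✓)  01-11(✓)  010-1(✓)  0100-(✓)  011-1(✓)  0110-(✓)  1-000(✓)  1-001(✓)  1-010(✓)  1-011(✓)  1-101(✓)  1-110(✓)  10-01(✓)  10-10(✓)  100-0(✓)  100-1(✓)  1000-(✓)  1001-(✓)  11-00(✓)  11-01(✓)  11-10(✓)  11-11(✓)  110-0(✓)  110-1(✓)  1100-(✓)  1101-(✓)  111-0(✓)  111-1(✓)  1110-(✓)  1111-(✓)
size-2^2 implicants → --000(✓)  --001(✓)  --101(✓)  -0-01(✓)  -000-(✓)  -1-00(✓)  -1-01(✓)  -1-11(✓)  -10-1(✓)  -100-(✓)  -11-1(✓)  -110-(✓)  0--00(✓)  0--01(✓)  0-00-(✓)  0-10-(✓)  00-0-(✓)  01--1(✓)  01-0-(✓)  1--01(✓)  1--10  1-0-0(✓)  1-0-1(✓)  1-00-(✓)  1-01-(✓)  100--(✓)  11--0(✓)  11--1(✓)  11-0-(✓)  11-1-(✓)  110--(✓)  111--(✓)
size-2^3 implicants → ---01  --00-  -1--1  -1-0-  0--0-  1-0--  11---
Unchecked terms (primes): ---01, --00-, -1--1, -1-0-, 0--0-, 1--10, 1-0--, 11---
Minterm coverage:
  m0 ⊆ --00-,0--0-
  m1 ⊆ ---01,--00-,0--0-
  m4 ⊆ 0--0- [E]
  m5 ⊆ ---01,0--0-
  m8 ⊆ --00-,-1-0-,0--0-
  m9 ⊆ ---01,--00-,-1--1,-1-0-,0--0-
  m11 ⊆ -1--1 [E]
  m12 ⊆ -1-0-,0--0-
  m13 ⊆ ---01,-1--1,-1-0-,0--0-
  m15 ⊆ -1--1 [E]
  m16 ⊆ --00-,1-0--
  m17 ⊆ ---01,--00-,1-0--
  m18 ⊆ 1--10,1-0--
  m19 ⊆ 1-0-- [E]
  m21 ⊆ ---01 [E]
  m22 ⊆ 1--10 [E]
  m24 ⊆ --00-,-1-0-,1-0--,11---
  m25 ⊆ ---01,--00-,-1--1,-1-0-,1-0--,11---
  m26 ⊆ 1--10,1-0--,11---
  m27 ⊆ -1--1,1-0--,11---
  m28 ⊆ -1-0-,11---
  m29 ⊆ ---01,-1--1,-1-0-,11---
  m30 ⊆ 1--10,11---
  m31 ⊆ -1--1,11---
E = {---01, -1--1, 0--0-, 1--10, 1-0--}

5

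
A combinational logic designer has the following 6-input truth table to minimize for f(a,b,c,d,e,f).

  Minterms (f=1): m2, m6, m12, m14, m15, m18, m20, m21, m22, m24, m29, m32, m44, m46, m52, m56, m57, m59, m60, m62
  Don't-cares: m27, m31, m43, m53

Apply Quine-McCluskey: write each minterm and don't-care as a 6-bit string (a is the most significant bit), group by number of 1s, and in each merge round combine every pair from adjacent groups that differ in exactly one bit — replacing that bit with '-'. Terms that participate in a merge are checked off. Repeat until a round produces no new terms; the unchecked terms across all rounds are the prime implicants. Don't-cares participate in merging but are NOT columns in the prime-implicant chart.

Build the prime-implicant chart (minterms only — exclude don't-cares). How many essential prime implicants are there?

[col 0] 000010*, 000110*, 001100*, 001110*, 001111*, 010010*, 010100*, 010101*, 010110*, 011000*, 011011*, 011101*, 011111*, 100000, 101011*, 101100*, 101110*, 110100*, 110101*, 111000*, 111001*, 111011*, 111100*, 111110*
[col 1] -01100*, -01110*, -10100*, -10101*, -11000, -11011, 0-0010*, 0-0110*, 0-1111, 00-110, 000-10*, 0011-0*, 00111-, 01-101, 010-10*, 0101-0, 01010-*, 011-11, 0111-1, 1-1011, 1-1100*, 1-1110*, 1011-0*, 11-100, 11010-*, 111-00, 1110-1, 11100-, 1111-0*
[col 2] -011-0, -1010-, 0-0-10, 1-11-0
Prime implicants: -011-0, -1010-, -11000, -11011, 0-0-10, 0-1111, 00-110, 00111-, 01-101, 0101-0, 011-11, 0111-1, 1-1011, 1-11-0, 100000, 11-100, 111-00, 1110-1, 11100-
PI chart (minterm → PIs covering it):
  2 | 0-0-10  (sole → essential)
  6 | 0-0-10,00-110
  12 | -011-0  (sole → essential)
  14 | -011-0,00-110,00111-
  15 | 0-1111,00111-
  18 | 0-0-10  (sole → essential)
  20 | -1010-,0101-0
  21 | -1010-,01-101
  22 | 0-0-10,0101-0
  24 | -11000  (sole → essential)
  29 | 01-101,0111-1
  32 | 100000  (sole → essential)
  44 | -011-0,1-11-0
  46 | -011-0,1-11-0
  52 | -1010-,11-100
  56 | -11000,111-00,11100-
  57 | 1110-1,11100-
  59 | -11011,1-1011,1110-1
  60 | 1-11-0,11-100,111-00
  62 | 1-11-0  (sole → essential)
Essential prime implicants: -011-0, -11000, 0-0-10, 1-11-0, 100000

5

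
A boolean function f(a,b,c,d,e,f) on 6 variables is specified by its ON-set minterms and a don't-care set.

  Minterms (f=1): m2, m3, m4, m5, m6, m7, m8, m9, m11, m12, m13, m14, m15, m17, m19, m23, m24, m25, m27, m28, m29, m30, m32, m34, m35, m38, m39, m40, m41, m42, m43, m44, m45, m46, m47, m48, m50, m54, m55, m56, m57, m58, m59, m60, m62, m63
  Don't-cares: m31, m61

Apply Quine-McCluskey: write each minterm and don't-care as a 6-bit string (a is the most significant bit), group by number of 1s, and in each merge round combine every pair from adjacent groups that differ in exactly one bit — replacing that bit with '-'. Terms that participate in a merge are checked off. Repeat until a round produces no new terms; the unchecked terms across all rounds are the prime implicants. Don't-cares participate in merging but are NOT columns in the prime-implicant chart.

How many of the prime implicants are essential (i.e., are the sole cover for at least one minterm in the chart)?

6

size-2^0 implicants → 000010(✓)  000011(✓)  000100(✓)  000101(✓)  000110(✓)  000111(✓)  001000(✓)  001001(✓)  001011(✓)  001100(✓)  001101(✓)  001110(✓)  001111(✓)  010001(✓)  010011(✓)  010111(✓)  011000(✓)  011001(✓)  011011(✓)  011100(✓)  011101(✓)  011110(✓)  011111(✓)  100000(✓)  100010(✓)  100011(✓)  100110(✓)  100111(✓)  101000(✓)  101001(✓)  101010(✓)  101011(✓)  101100(✓)  101101(✓)  101110(✓)  101111(✓)  110000(✓)  110010(✓)  110110(✓)  110111(✓)  111000(✓)  111001(✓)  111010(✓)  111011(✓)  111100(✓)  111101(✓)  111110(✓)  111111(✓)
size-2^1 implicants → -00010(✓)  -00011(✓)  -00110(✓)  -00111(✓)  -01000(✓)  -01001(✓)  -01011(✓)  -01100(✓)  -01101(✓)  -01110(✓)  -01111(✓)  -10111(✓)  -11000(✓)  -11001(✓)  -11011(✓)  -11100(✓)  -11101(✓)  -11110(✓)  -11111(✓)  0-0011(✓)  0-0111(✓)  0-1000(✓)  0-1001(✓)  0-1011(✓)  0-1100(✓)  0-1101(✓)  0-1110(✓)  0-1111(✓)  00-011(✓)  00-100(✓)  00-101(✓)  00-110(✓)  00-111(✓)  000-10(✓)  000-11(✓)  00001-(✓)  0001-0(✓)  0001-1(✓)  00010-(✓)  00011-(✓)  001-00(✓)  001-01(✓)  001-11(✓)  0010-1(✓)  00100-(✓)  0011-0(✓)  0011-1(✓)  00110-(✓)  00111-(✓)  01-001(✓)  01-011(✓)  01-111(✓)  010-11(✓)  0100-1(✓)  011-00(✓)  011-01(✓)  011-11(✓)  0110-1(✓)  01100-(✓)  0111-0(✓)  0111-1(✓)  01110-(✓)  01111-(✓)  1-0000(✓)  1-0010(✓)  1-0110(✓)  1-0111(✓)  1-1000(✓)  1-1001(✓)  1-1010(✓)  1-1011(✓)  1-1100(✓)  1-1101(✓)  1-1110(✓)  1-1111(✓)  10-000(✓)  10-010(✓)  10-011(✓)  10-110(✓)  10-111(✓)  100-10(✓)  100-11(✓)  1000-0(✓)  10001-(✓)  10011-(✓)  101-00(✓)  101-01(✓)  101-10(✓)  101-11(✓)  1010-0(✓)  1010-1(✓)  10100-(✓)  10101-(✓)  1011-0(✓)  1011-1(✓)  10110-(✓)  10111-(✓)  11-000(✓)  11-010(✓)  11-110(✓)  11-111(✓)  110-10(✓)  1100-0(✓)  11011-(✓)  111-00(✓)  111-01(✓)  111-10(✓)  111-11(✓)  1110-0(✓)  1110-1(✓)  11100-(✓)  11101-(✓)  1111-0(✓)  1111-1(✓)  11110-(✓)  11111-(✓)
size-2^2 implicants → --0111(✓)  --1000(✓)  --1001(✓)  --1011(✓)  --1100(✓)  --1101(✓)  --1110(✓)  --1111(✓)  -0-011(✓)  -0-110(✓)  -0-111(✓)  -00-10(✓)  -00-11(✓)  -0001-(✓)  -0011-(✓)  -01-00(✓)  -01-01(✓)  -01-11(✓)  -010-1(✓)  -0100-(✓)  -011-0(✓)  -011-1(✓)  -0110-(✓)  -0111-(✓)  -1-111(✓)  -11-00(✓)  -11-01(✓)  -11-11(✓)  -110-1(✓)  -1100-(✓)  -111-0(✓)  -111-1(✓)  -1110-(✓)  -1111-(✓)  0--011(✓)  0--111(✓)  0-0-11(✓)  0-1-00(✓)  0-1-01(✓)  0-1-11(✓)  0-10-1(✓)  0-100-(✓)  0-11-0(✓)  0-11-1(✓)  0-110-(✓)  0-111-(✓)  00--11(✓)  00-1-0(✓)  00-1-1(✓)  00-10-(✓)  00-11-(✓)  000-1-(✓)  0001--(✓)  001--1(✓)  001-0-(✓)  0011--(✓)  01--11(✓)  01-0-1  011--1(✓)  011-0-(✓)  0111--(✓)  1--000(✓)  1--010(✓)  1--110(✓)  1--111(✓)  1-0-10(✓)  1-00-0(✓)  1-011-(✓)  1-1-00(✓)  1-1-01(✓)  1-1-10(✓)  1-1-11(✓)  1-10-0(✓)  1-10-1(✓)  1-100-(✓)  1-101-(✓)  1-11-0(✓)  1-11-1(✓)  1-110-(✓)  1-111-(✓)  10--10(✓)  10--11(✓)  10-0-0(✓)  10-01-(✓)  10-11-(✓)  100-1-(✓)  101--0(✓)  101--1(✓)  101-0-(✓)  101-1-(✓)  1010--(✓)  1011--(✓)  11--10(✓)  11-0-0(✓)  11-11-(✓)  111--0(✓)  111--1(✓)  111-0-(✓)  111-1-(✓)  1110--(✓)  1111--(✓)
size-2^3 implicants → ---111  --1-00(✓)  --1-01(✓)  --1-11(✓)  --10-1(✓)  --100-(✓)  --11-0(✓)  --11-1(✓)  --110-(✓)  --111-(✓)  -0--11  -0-11-  -00-1-  -01--1(✓)  -01-0-(✓)  -011--(✓)  -11--1(✓)  -11-0-(✓)  -111--(✓)  0---11  0-1--1(✓)  0-1-0-(✓)  0-11--(✓)  00-1--  1---10  1--0-0  1--11-  1-1--0(✓)  1-1--1(✓)  1-1-0-(✓)  1-1-1-(✓)  1-10--(✓)  1-11--(✓)  10--1-  101---(✓)  111---(✓)
size-2^4 implicants → --1--1  --1-0-  --11--  1-1---
Unchecked terms (primes): ---111, --1--1, --1-0-, --11--, -0--11, -0-11-, -00-1-, 0---11, 00-1--, 01-0-1, 1---10, 1--0-0, 1--11-, 1-1---, 10--1-
Minterm coverage:
  m2 ⊆ -00-1- [E]
  m3 ⊆ -0--11,-00-1-,0---11
  m4 ⊆ 00-1-- [E]
  m5 ⊆ 00-1-- [E]
  m6 ⊆ -0-11-,-00-1-,00-1--
  m7 ⊆ ---111,-0--11,-0-11-,-00-1-,0---11,00-1--
  m8 ⊆ --1-0- [E]
  m9 ⊆ --1--1,--1-0-
  m11 ⊆ --1--1,-0--11,0---11
  m12 ⊆ --1-0-,--11--,00-1--
  m13 ⊆ --1--1,--1-0-,--11--,00-1--
  m14 ⊆ --11--,-0-11-,00-1--
  m15 ⊆ ---111,--1--1,--11--,-0--11,-0-11-,0---11,00-1--
  m17 ⊆ 01-0-1 [E]
  m19 ⊆ 0---11,01-0-1
  m23 ⊆ ---111,0---11
  m24 ⊆ --1-0- [E]
  m25 ⊆ --1--1,--1-0-,01-0-1
  m27 ⊆ --1--1,0---11,01-0-1
  m28 ⊆ --1-0-,--11--
  m29 ⊆ --1--1,--1-0-,--11--
  m30 ⊆ --11-- [E]
  m32 ⊆ 1--0-0 [E]
  m34 ⊆ -00-1-,1---10,1--0-0,10--1-
  m35 ⊆ -0--11,-00-1-,10--1-
  m38 ⊆ -0-11-,-00-1-,1---10,1--11-,10--1-
  m39 ⊆ ---111,-0--11,-0-11-,-00-1-,1--11-,10--1-
  m40 ⊆ --1-0-,1--0-0,1-1---
  m41 ⊆ --1--1,--1-0-,1-1---
  m42 ⊆ 1---10,1--0-0,1-1---,10--1-
  m43 ⊆ --1--1,-0--11,1-1---,10--1-
  m44 ⊆ --1-0-,--11--,1-1---
  m45 ⊆ --1--1,--1-0-,--11--,1-1---
  m46 ⊆ --11--,-0-11-,1---10,1--11-,1-1---,10--1-
  m47 ⊆ ---111,--1--1,--11--,-0--11,-0-11-,1--11-,1-1---,10--1-
  m48 ⊆ 1--0-0 [E]
  m50 ⊆ 1---10,1--0-0
  m54 ⊆ 1---10,1--11-
  m55 ⊆ ---111,1--11-
  m56 ⊆ --1-0-,1--0-0,1-1---
  m57 ⊆ --1--1,--1-0-,1-1---
  m58 ⊆ 1---10,1--0-0,1-1---
  m59 ⊆ --1--1,1-1---
  m60 ⊆ --1-0-,--11--,1-1---
  m62 ⊆ --11--,1---10,1--11-,1-1---
  m63 ⊆ ---111,--1--1,--11--,1--11-,1-1---
E = {--1-0-, --11--, -00-1-, 00-1--, 01-0-1, 1--0-0}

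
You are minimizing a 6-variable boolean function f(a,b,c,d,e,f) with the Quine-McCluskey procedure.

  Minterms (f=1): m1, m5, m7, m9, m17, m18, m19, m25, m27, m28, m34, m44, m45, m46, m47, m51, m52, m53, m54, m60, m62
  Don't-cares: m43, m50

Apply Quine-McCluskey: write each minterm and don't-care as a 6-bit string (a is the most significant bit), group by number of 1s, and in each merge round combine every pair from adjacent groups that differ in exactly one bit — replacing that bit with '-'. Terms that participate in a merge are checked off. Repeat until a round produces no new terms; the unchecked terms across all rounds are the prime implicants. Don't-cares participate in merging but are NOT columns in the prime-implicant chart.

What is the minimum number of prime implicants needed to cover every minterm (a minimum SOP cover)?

9

[col 0] 000001*, 000101*, 000111*, 001001*, 010001*, 010010*, 010011*, 011001*, 011011*, 011100*, 100010*, 101011*, 101100*, 101101*, 101110*, 101111*, 110010*, 110011*, 110100*, 110101*, 110110*, 111100*, 111110*
[col 1] -10010*, -10011*, -11100, 0-0001*, 0-1001*, 00-001*, 000-01, 0001-1, 01-001*, 01-011*, 0100-1*, 01001-*, 0110-1*, 1-0010, 1-1100*, 1-1110*, 101-11, 1011-0*, 1011-1*, 10110-*, 10111-*, 11-100*, 11-110*, 110-10, 11001-*, 1101-0*, 11010-, 1111-0*
[col 2] -1001-, 0--001, 01-0-1, 1-11-0, 1011--, 11-1-0
Prime implicants: -1001-, -11100, 0--001, 000-01, 0001-1, 01-0-1, 1-0010, 1-11-0, 101-11, 1011--, 11-1-0, 110-10, 11010-
PI chart (minterm → PIs covering it):
  1 | 0--001,000-01
  5 | 000-01,0001-1
  7 | 0001-1  (sole → essential)
  9 | 0--001  (sole → essential)
  17 | 0--001,01-0-1
  18 | -1001-  (sole → essential)
  19 | -1001-,01-0-1
  25 | 0--001,01-0-1
  27 | 01-0-1  (sole → essential)
  28 | -11100  (sole → essential)
  34 | 1-0010  (sole → essential)
  44 | 1-11-0,1011--
  45 | 1011--  (sole → essential)
  46 | 1-11-0,1011--
  47 | 101-11,1011--
  51 | -1001-  (sole → essential)
  52 | 11-1-0,11010-
  53 | 11010-  (sole → essential)
  54 | 11-1-0,110-10
  60 | -11100,1-11-0,11-1-0
  62 | 1-11-0,11-1-0
Essential prime implicants: -1001-, -11100, 0--001, 0001-1, 01-0-1, 1-0010, 1011--, 11010-
Petrick residual → 11-1-0
Minimum SOP uses 9 PIs: bc'd'e + bcde'f' + a'd'e'f + a'b'c'df + a'bd'f + ac'd'ef' + ab'cd + abdf' + abc'de'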